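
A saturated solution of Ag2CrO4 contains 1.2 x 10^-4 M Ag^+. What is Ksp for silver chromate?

Ag2CrO4(s) <=> 2 Ag^+(aq) + CrO4^2-(aq)
Stoichiometry gives [CrO4^2-] = (1/2)[Ag^+] = 6.00 × 10^-5 M.
Ksp = [Ag^+]^2[CrO4^2-]
Ksp = (1.2 × 10^-4)^2 × 6.00 × 10^-5 = 8.6 × 10^-13

8.6e-13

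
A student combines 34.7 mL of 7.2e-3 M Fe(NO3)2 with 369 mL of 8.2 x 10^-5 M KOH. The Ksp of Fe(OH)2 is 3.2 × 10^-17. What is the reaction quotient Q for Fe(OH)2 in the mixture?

Total volume = 34.7 + 369 = 403.7 mL.
[Fe^2+] = 7.2 x 10^-3 × (34.7/403.7) = 6.19 × 10^-4 M
[OH^-] = 8.2 × 10^-5 × (369/403.7) = 7.50 x 10^-5 M
Fe(OH)2(s) <=> Fe^2+ + 2 OH^-, so Q = [Fe^2+][OH^-]^2
Q = (6.19 x 10^-4)(7.50 x 10^-5)^2 = 3.5 x 10^-12
Q > Ksp, so Fe(OH)2 will precipitate.

3.5e-12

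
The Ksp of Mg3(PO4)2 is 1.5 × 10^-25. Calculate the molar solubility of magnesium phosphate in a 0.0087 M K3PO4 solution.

Mg3(PO4)2(s) ⇌ 3 Mg^2+ + 2 PO4^3-
Ksp = [Mg^2+]^3[PO4^3-]^2
Let s = moles of Mg3(PO4)2 that dissolve per litre. [Mg^2+] = 3s, [PO4^3-] = 0.0087 + 2s ≈ 0.0087 (common-ion effect: PO4^3- is already 0.0087 M).
Ksp ≈ (3s)^3 × (0.0087)^2
s = 4.2 × 10^-8 M
Check: 2s = 8.4 × 10^-8 ≪ 0.0087, so the approximation is valid.

4.2e-8 M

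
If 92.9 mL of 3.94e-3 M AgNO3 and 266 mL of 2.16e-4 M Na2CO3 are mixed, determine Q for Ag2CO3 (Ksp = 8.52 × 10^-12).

Q ≈ 1.67 × 10^-10

Total volume = 92.9 + 266 = 358.9 mL.
[Ag^+] = 3.94 x 10^-3 × (92.9/358.9) = 1.020 × 10^-3 M
[CO3^2-] = 2.16 x 10^-4 × (266/358.9) = 1.601 x 10^-4 M
Ag2CO3(s) ⇌ 2 Ag^+ + CO3^2-, so Q = [Ag^+]^2[CO3^2-]
Q = (1.020 × 10^-3)^2(1.601 x 10^-4) = 1.67 × 10^-10
Q > Ksp, so Ag2CO3 will precipitate.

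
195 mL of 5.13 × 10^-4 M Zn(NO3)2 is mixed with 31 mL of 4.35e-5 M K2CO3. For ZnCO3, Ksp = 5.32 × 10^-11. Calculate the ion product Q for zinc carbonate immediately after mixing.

Q ≈ 2.64e-9

Total volume = 195 + 31 = 226 mL.
[Zn^2+] = 5.13 × 10^-4 × (195/226) = 4.426 × 10^-4 M
[CO3^2-] = 4.35 x 10^-5 × (31/226) = 5.967 × 10^-6 M
ZnCO3(s) ⇌ Zn^2+(aq) + CO3^2-(aq), so Q = [Zn^2+][CO3^2-]
Q = (4.426 × 10^-4)(5.967 x 10^-6) = 2.64 x 10^-9
Q > Ksp, so ZnCO3 will precipitate.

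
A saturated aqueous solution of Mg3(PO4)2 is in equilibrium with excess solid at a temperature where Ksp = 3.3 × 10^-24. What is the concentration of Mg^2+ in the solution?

2.4 × 10^-5 M

Mg3(PO4)2(s) ⇌ 3 Mg^2+ + 2 PO4^3-
Ksp = [Mg^2+]^3[PO4^3-]^2
With molar solubility s: [Mg^2+] = 3s, [PO4^3-] = 2s.
Ksp = (3s)^3(2s)^2 = 108s^5
s = (3.3 × 10^-24 / 108)^(1/5) = 7.89 × 10^-6 M
[Mg^2+] = 3s = 2.4 x 10^-5 M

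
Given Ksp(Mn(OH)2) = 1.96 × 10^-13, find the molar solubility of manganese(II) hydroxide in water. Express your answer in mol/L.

3.66e-5 M

Mn(OH)2(s) ⇌ Mn^2+ + 2 OH^-
Ksp = [Mn^2+][OH^-]^2
Let s = molar solubility. Then [Mn^2+] = s and [OH^-] = 2s.
Ksp = s(2s)^2 = 4s^3
Solving, s = (1.96 × 10^-13/4)^(1/3) = 3.66 × 10^-5 M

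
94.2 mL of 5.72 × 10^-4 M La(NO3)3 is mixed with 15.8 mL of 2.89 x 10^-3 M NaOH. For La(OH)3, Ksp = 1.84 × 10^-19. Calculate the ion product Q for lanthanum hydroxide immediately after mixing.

3.50 x 10^-14

Total volume = 94.2 + 15.8 = 110 mL.
[La^3+] = 5.72 x 10^-4 × (94.2/110) = 4.898 × 10^-4 M
[OH^-] = 2.89 × 10^-3 × (15.8/110) = 4.151 × 10^-4 M
La(OH)3(s) ⇌ La^3+ + 3 OH^-, so Q = [La^3+][OH^-]^3
Q = (4.898 x 10^-4)(4.151 × 10^-4)^3 = 3.50 × 10^-14
Q > Ksp, so La(OH)3 will precipitate.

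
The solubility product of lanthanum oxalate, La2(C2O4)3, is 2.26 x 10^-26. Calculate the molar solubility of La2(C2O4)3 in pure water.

La2(C2O4)3(s) ⇌ 2 La^3+ + 3 C2O4^2-
Ksp = [La^3+]^2[C2O4^2-]^3
For each mole of La2(C2O4)3 that dissolves: [La^3+] = 2s, [C2O4^2-] = 3s.
Ksp = (2s)^2(3s)^3 = 108s^5
s^5 = 2.26 x 10^-26 / 108, so s = 2.91 x 10^-6 M

s ≈ 2.91 x 10^-6 M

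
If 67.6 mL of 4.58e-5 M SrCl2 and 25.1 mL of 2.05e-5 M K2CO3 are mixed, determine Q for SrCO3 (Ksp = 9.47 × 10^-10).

Total volume = 67.6 + 25.1 = 92.7 mL.
[Sr^2+] = 4.58 x 10^-5 × (67.6/92.7) = 3.340 × 10^-5 M
[CO3^2-] = 2.05 x 10^-5 × (25.1/92.7) = 5.551 x 10^-6 M
SrCO3(s) ⇌ Sr^2+ + CO3^2-, so Q = [Sr^2+][CO3^2-]
Q = (3.340 × 10^-5)(5.551 × 10^-6) = 1.85 × 10^-10
Q < Ksp, so no precipitate of SrCO3 forms.

Q ≈ 1.85 × 10^-10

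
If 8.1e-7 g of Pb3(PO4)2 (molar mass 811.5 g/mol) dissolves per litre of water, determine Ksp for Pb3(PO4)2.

1.1e-43

Molar solubility s = (8.1 × 10^-7 g/L) / (811.5 g/mol) = 9.98 × 10^-10 M.
Pb3(PO4)2(s) ⇌ 3 Pb^2+(aq) + 2 PO4^3-(aq)
For each mole of Pb3(PO4)2 that dissolves: [Pb^2+] = 3s, [PO4^3-] = 2s.
Ksp = [Pb^2+]^3[PO4^3-]^2
So Ksp = (3s)^3 × (2s)^2 = 108s^5
Ksp = 108 × (9.98 x 10^-10)^5 = 1.1 × 10^-43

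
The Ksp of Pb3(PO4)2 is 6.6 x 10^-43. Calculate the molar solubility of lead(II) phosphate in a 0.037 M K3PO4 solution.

Pb3(PO4)2(s) ⇌ 3 Pb^2+ + 2 PO4^3-
Ksp = [Pb^2+]^3[PO4^3-]^2
Let s be the molar solubility in this solution. [Pb^2+] = 3s, [PO4^3-] = 0.037 + 2s ≈ 0.037 (Ksp is small, so little additional dissolves).
Ksp ≈ (3s)^3 × (0.037)^2
s = 2.6 × 10^-14 M
Check: 2s = 5.2 x 10^-14 ≪ 0.037, so the approximation is valid.

s = 2.6 × 10^-14 M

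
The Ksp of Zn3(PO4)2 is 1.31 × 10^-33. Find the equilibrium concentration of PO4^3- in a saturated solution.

Zn3(PO4)2(s) ⇌ 3 Zn^2+(aq) + 2 PO4^3-(aq)
Ksp = [Zn^2+]^3[PO4^3-]^2
Let s = molar solubility. Then [Zn^2+] = 3s and [PO4^3-] = 2s.
So Ksp = (3s)^3 × (2s)^2 = 108s^5
s = (1.31 × 10^-33 / 108)^(1/5) = 1.039 x 10^-7 M
[PO4^3-] = 2s = 2.08 x 10^-7 M

2.08 × 10^-7 M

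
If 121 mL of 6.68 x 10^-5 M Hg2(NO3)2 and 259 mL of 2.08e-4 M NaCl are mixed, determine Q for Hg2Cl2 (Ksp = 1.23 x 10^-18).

Total volume = 121 + 259 = 380 mL.
[Hg2^2+] = 6.68 × 10^-5 × (121/380) = 2.127 × 10^-5 M
[Cl^-] = 2.08 × 10^-4 × (259/380) = 1.418 × 10^-4 M
Hg2Cl2(s) ⇌ Hg2^2+ + 2 Cl^-, so Q = [Hg2^2+][Cl^-]^2
Q = (2.127 x 10^-5)(1.418 × 10^-4)^2 = 4.28 × 10^-13
Q > Ksp, so Hg2Cl2 will precipitate.

Q = 4.28e-13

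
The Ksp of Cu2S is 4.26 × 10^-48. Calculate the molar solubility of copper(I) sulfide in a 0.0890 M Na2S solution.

s ≈ 3.46 x 10^-24 M

Cu2S(s) <=> 2 Cu^+ + S^2-
Ksp = [Cu^+]^2[S^2-]
If s mol/L dissolves here, [Cu^+] = 2s, [S^2-] = 0.0890 + s ≈ 0.0890 (common-ion effect: S^2- is already 0.0890 M).
Ksp ≈ (2s)^2 × 0.0890
s = 3.46 × 10^-24 M
Check: s = 3.5 × 10^-24 ≪ 0.0890, so the approximation is valid.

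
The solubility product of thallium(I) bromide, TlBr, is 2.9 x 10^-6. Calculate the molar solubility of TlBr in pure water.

TlBr(s) ⇌ Tl^+(aq) + Br^-(aq)
Ksp = [Tl^+][Br^-]
If s mol/L of TlBr dissolves, [Tl^+] = s and [Br^-] = s.
Ksp = s × s = s^2
s = (2.9 x 10^-6)^(1/2) = 1.7 × 10^-3 M

s ≈ 1.7e-3 M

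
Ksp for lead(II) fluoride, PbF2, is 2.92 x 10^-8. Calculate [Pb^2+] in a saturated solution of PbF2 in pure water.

PbF2(s) <=> Pb^2+(aq) + 2 F^-(aq)
Ksp = [Pb^2+][F^-]^2
Let s = molar solubility. Then [Pb^2+] = s and [F^-] = 2s.
Ksp = s(2s)^2 = 4s^3
Solving, s = (2.92 x 10^-8/4)^(1/3) = 1.940 × 10^-3 M
[Pb^2+] = s = 1.94 × 10^-3 M

[Pb^2+] ≈ 1.94e-3 M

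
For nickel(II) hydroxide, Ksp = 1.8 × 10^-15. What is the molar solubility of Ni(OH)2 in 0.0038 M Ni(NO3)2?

Ni(OH)2(s) <=> Ni^2+(aq) + 2 OH^-(aq)
Ksp = [Ni^2+][OH^-]^2
Let s = moles of Ni(OH)2 that dissolve per litre. [Ni^2+] = 0.0038 + s ≈ 0.0038, [OH^-] = 2s (since Ni^2+ from Ni(NO3)2 dominates).
Ksp ≈ 0.0038 × (2s)^2
s = 3.4 x 10^-7 M
Check: s = 3.4 × 10^-7 ≪ 0.0038, so the approximation is valid.

s ≈ 3.4e-7 M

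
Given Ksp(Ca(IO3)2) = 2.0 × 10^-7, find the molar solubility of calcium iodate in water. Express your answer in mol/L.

s ≈ 3.7e-3 M

Ca(IO3)2(s) ⇌ Ca^2+(aq) + 2 IO3^-(aq)
Ksp = [Ca^2+][IO3^-]^2
If s mol/L of Ca(IO3)2 dissolves, [Ca^2+] = s and [IO3^-] = 2s.
So Ksp = s × (2s)^2 = 4s^3
Solving, s = (2.0 × 10^-7/4)^(1/3) = 3.7 × 10^-3 M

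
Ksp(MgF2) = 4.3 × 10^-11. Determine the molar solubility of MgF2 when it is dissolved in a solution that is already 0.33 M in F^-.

MgF2(s) <=> Mg^2+(aq) + 2 F^-(aq)
Ksp = [Mg^2+][F^-]^2
Let s be the molar solubility in this solution. [Mg^2+] = s, [F^-] = 0.33 + 2s ≈ 0.33 (Ksp is small, so little additional dissolves).
Ksp ≈ s × (0.33)^2
s = 3.9 × 10^-10 M
Check: 2s = 7.9 × 10^-10 ≪ 0.33, so the approximation is valid.

s = 3.9e-10 M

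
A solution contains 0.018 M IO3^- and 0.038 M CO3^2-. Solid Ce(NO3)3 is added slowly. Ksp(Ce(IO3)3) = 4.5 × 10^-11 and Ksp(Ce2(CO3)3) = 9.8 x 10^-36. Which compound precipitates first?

Ce2(CO3)3

Each salt begins to precipitate when Q = Ksp, i.e. when [Ce^3+] reaches its threshold.
For Ce(IO3)3: 4.5 × 10^-11 = (0.018)^3 × [Ce^3+]  ⇒  [Ce^3+] = 7.7 × 10^-6 M.
For Ce2(CO3)3: 9.8 x 10^-36 = (0.038)^3 × [Ce^3+]^2  ⇒  [Ce^3+] = 4.2 x 10^-16 M.
The salt with the lower threshold [Ce^3+] precipitates first: Ce2(CO3)3.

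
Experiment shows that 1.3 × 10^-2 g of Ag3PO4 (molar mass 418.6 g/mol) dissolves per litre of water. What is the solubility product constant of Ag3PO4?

2.5 × 10^-17

Molar solubility s = (1.3 × 10^-2 g/L) / (418.6 g/mol) = 3.11 × 10^-5 M.
Ag3PO4(s) ⇌ 3 Ag^+(aq) + PO4^3-(aq)
For each mole of Ag3PO4 that dissolves: [Ag^+] = 3s, [PO4^3-] = s.
Ksp = [Ag^+]^3[PO4^3-]
Substituting: Ksp = (3s)^3s = 27s^4
With s = 3.11 × 10^-5: Ksp = 2.5 x 10^-17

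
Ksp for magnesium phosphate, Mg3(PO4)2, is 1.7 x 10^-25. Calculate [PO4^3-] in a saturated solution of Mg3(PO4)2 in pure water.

Mg3(PO4)2(s) ⇌ 3 Mg^2+ + 2 PO4^3-
Ksp = [Mg^2+]^3[PO4^3-]^2
Let s = molar solubility. Then [Mg^2+] = 3s and [PO4^3-] = 2s.
So Ksp = (3s)^3 × (2s)^2 = 108s^5
s^5 = 1.7 x 10^-25 / 108, so s = 4.36 × 10^-6 M
[PO4^3-] = 2s = 8.7 x 10^-6 M

8.7 x 10^-6 M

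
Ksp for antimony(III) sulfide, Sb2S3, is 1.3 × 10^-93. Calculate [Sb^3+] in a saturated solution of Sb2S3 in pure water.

Sb2S3(s) <=> 2 Sb^3+ + 3 S^2-
Ksp = [Sb^3+]^2[S^2-]^3
With molar solubility s: [Sb^3+] = 2s, [S^2-] = 3s.
Substituting: Ksp = (2s)^2(3s)^3 = 108s^5
s = (1.3 × 10^-93 / 108)^(1/5) = 1.04 x 10^-19 M
[Sb^3+] = 2s = 2.1 × 10^-19 M

[Sb^3+] ≈ 2.1e-19 M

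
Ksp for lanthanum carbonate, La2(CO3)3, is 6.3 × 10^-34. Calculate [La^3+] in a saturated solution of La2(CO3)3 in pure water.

[La^3+] ≈ 1.8 × 10^-7 M

La2(CO3)3(s) <=> 2 La^3+(aq) + 3 CO3^2-(aq)
Ksp = [La^3+]^2[CO3^2-]^3
With molar solubility s: [La^3+] = 2s, [CO3^2-] = 3s.
Ksp = (2s)^2(3s)^3 = 108s^5
s^5 = 6.3 × 10^-34 / 108, so s = 8.98 x 10^-8 M
[La^3+] = 2s = 1.8 x 10^-7 M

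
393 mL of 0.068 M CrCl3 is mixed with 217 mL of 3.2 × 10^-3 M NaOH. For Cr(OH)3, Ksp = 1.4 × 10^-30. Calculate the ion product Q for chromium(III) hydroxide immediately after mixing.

Q = 6.5e-11

Total volume = 393 + 217 = 610 mL.
[Cr^3+] = 6.8 × 10^-2 × (393/610) = 4.38 × 10^-2 M
[OH^-] = 3.2 × 10^-3 × (217/610) = 1.14 × 10^-3 M
Cr(OH)3(s) <=> Cr^3+ + 3 OH^-, so Q = [Cr^3+][OH^-]^3
Q = (4.38 × 10^-2)(1.14 x 10^-3)^3 = 6.5 × 10^-11
Q > Ksp, so Cr(OH)3 will precipitate.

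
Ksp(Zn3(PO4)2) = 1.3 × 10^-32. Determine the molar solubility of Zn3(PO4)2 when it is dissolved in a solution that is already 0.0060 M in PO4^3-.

2.4 × 10^-10 M

Zn3(PO4)2(s) ⇌ 3 Zn^2+(aq) + 2 PO4^3-(aq)
Ksp = [Zn^2+]^3[PO4^3-]^2
If s mol/L dissolves here, [Zn^2+] = 3s, [PO4^3-] = 0.0060 + 2s ≈ 0.0060 (common-ion effect: PO4^3- is already 0.0060 M).
Ksp ≈ (3s)^3 × (0.0060)^2
s = 2.4 x 10^-10 M
Check: 2s = 4.7 × 10^-10 ≪ 0.0060, so the approximation is valid.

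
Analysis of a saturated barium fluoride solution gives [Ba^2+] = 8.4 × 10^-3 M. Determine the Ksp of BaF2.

Ksp ≈ 2.4 x 10^-6

BaF2(s) ⇌ Ba^2+ + 2 F^-
Stoichiometry gives [F^-] = (2/1)[Ba^2+] = 1.68 × 10^-2 M.
Ksp = [Ba^2+][F^-]^2
Ksp = 8.4 × 10^-3 × (1.68 × 10^-2)^2 = 2.4 x 10^-6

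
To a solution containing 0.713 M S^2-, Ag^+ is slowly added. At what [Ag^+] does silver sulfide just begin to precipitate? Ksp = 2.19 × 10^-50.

1.75 × 10^-25 M

Ag2S(s) <=> 2 Ag^+(aq) + S^2-(aq)
Ksp = [Ag^+]^2[S^2-]
Precipitation begins when Q = Ksp. With [S^2-] = 0.713 M:
2.19 × 10^-50 = (0.713) × [Ag^+]^2
[Ag^+] = (2.19 × 10^-50 / 7.13 × 10^-1)^(1/2) = 1.75 × 10^-25 M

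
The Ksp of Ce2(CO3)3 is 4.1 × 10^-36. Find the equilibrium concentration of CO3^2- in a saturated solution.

[CO3^2-] = 9.8e-8 M

Ce2(CO3)3(s) ⇌ 2 Ce^3+(aq) + 3 CO3^2-(aq)
Ksp = [Ce^3+]^2[CO3^2-]^3
For each mole of Ce2(CO3)3 that dissolves: [Ce^3+] = 2s, [CO3^2-] = 3s.
So Ksp = (2s)^2 × (3s)^3 = 108s^5
s = (4.1 × 10^-36 / 108)^(1/5) = 3.28 x 10^-8 M
[CO3^2-] = 3s = 9.8 × 10^-8 M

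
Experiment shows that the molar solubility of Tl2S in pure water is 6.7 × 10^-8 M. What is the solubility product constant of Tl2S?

Ksp = 1.2 × 10^-21

Tl2S(s) <=> 2 Tl^+ + S^2-
Let s = molar solubility. Then [Tl^+] = 2s and [S^2-] = s.
Ksp = [Tl^+]^2[S^2-]
Ksp = (2s)^2s = 4s^3
With s = 6.7 × 10^-8: Ksp = 1.2 × 10^-21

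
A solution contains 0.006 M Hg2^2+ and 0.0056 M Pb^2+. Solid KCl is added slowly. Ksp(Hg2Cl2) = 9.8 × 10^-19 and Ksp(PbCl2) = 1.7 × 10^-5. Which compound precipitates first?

Each salt begins to precipitate when Q = Ksp, i.e. when [Cl^-] reaches its threshold.
For Hg2Cl2: 9.8 × 10^-19 = 0.006 × [Cl^-]^2  ⇒  [Cl^-] = 1.3 × 10^-8 M.
For PbCl2: 1.7 × 10^-5 = 0.0056 × [Cl^-]^2  ⇒  [Cl^-] = 5.5 × 10^-2 M.
The salt with the lower threshold [Cl^-] precipitates first: Hg2Cl2.

Hg2Cl2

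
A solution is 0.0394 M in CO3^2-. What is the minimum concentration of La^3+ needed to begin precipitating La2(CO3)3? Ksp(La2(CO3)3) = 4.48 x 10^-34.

La2(CO3)3(s) ⇌ 2 La^3+ + 3 CO3^2-
Ksp = [La^3+]^2[CO3^2-]^3
Precipitation begins when Q = Ksp. With [CO3^2-] = 0.0394 M:
4.48 x 10^-34 = (0.0394)^3 × [La^3+]^2
[La^3+] = (4.48 x 10^-34 / 6.116 × 10^-5)^(1/2) = 2.71 × 10^-15 M

[La^3+] ≈ 2.71e-15 M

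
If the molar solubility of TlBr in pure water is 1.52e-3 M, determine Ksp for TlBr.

TlBr(s) ⇌ Tl^+(aq) + Br^-(aq)
Let s = molar solubility. Then [Tl^+] = s and [Br^-] = s.
Ksp = [Tl^+][Br^-]
Ksp = s × s = s^2
With s = 1.52 × 10^-3: Ksp = 2.31 x 10^-6

2.31 × 10^-6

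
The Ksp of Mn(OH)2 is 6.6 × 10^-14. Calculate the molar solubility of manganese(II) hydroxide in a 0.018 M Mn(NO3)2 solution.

s ≈ 9.6e-7 M

Mn(OH)2(s) <=> Mn^2+ + 2 OH^-
Ksp = [Mn^2+][OH^-]^2
If s mol/L dissolves here, [Mn^2+] = 0.018 + s ≈ 0.018, [OH^-] = 2s (since Mn^2+ from Mn(NO3)2 dominates).
Ksp ≈ 0.018 × (2s)^2
s = 9.6 x 10^-7 M
Check: s = 9.6 × 10^-7 ≪ 0.018, so the approximation is valid.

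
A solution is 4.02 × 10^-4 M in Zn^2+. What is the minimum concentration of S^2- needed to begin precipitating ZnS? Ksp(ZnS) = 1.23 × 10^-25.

ZnS(s) ⇌ Zn^2+(aq) + S^2-(aq)
Ksp = [Zn^2+][S^2-]
Precipitation begins when Q = Ksp. With [Zn^2+] = 4.02 × 10^-4 M:
1.23 × 10^-25 = (4.02 × 10^-4) × [S^2-]
[S^2-] = (1.23 × 10^-25 / 4.02 × 10^-4) = 3.06 × 10^-22 M

[S^2-] ≈ 3.06e-22 M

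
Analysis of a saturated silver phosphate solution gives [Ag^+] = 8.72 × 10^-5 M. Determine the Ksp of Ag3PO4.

Ag3PO4(s) <=> 3 Ag^+ + PO4^3-
Stoichiometry gives [PO4^3-] = (1/3)[Ag^+] = 2.907 × 10^-5 M.
Ksp = [Ag^+]^3[PO4^3-]
Ksp = (8.72 × 10^-5)^3 × 2.907 × 10^-5 = 1.93 × 10^-17

Ksp = 1.93 x 10^-17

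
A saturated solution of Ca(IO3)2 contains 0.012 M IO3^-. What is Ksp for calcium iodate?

Ca(IO3)2(s) ⇌ Ca^2+ + 2 IO3^-
Stoichiometry gives [Ca^2+] = (1/2)[IO3^-] = 6.00 x 10^-3 M.
Ksp = [Ca^2+][IO3^-]^2
Ksp = 6.00 × 10^-3 × (1.2 × 10^-2)^2 = 8.6 x 10^-7

Ksp = 8.6 × 10^-7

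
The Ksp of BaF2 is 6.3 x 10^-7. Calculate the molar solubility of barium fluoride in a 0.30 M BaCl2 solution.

s = 7.2e-4 M

BaF2(s) <=> Ba^2+(aq) + 2 F^-(aq)
Ksp = [Ba^2+][F^-]^2
Let s = moles of BaF2 that dissolve per litre. [Ba^2+] = 0.30 + s ≈ 0.30, [F^-] = 2s (Ksp is small, so little additional dissolves).
Ksp ≈ 0.30 × (2s)^2
s = 7.2 × 10^-4 M
Check: s = 7.2 x 10^-4 ≪ 0.30, so the approximation is valid.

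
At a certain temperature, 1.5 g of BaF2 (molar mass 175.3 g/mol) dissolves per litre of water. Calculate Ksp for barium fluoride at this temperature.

Ksp ≈ 2.5e-6

Molar solubility s = (1.5 g/L) / (175.3 g/mol) = 8.56 × 10^-3 M.
BaF2(s) ⇌ Ba^2+(aq) + 2 F^-(aq)
If s mol/L of BaF2 dissolves, [Ba^2+] = s and [F^-] = 2s.
Ksp = [Ba^2+][F^-]^2
Substituting: Ksp = s(2s)^2 = 4s^3
With s = 8.56 x 10^-3: Ksp = 2.5 x 10^-6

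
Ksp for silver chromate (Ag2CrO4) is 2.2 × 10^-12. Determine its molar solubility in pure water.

s = 8.2 x 10^-5 M

Ag2CrO4(s) <=> 2 Ag^+(aq) + CrO4^2-(aq)
Ksp = [Ag^+]^2[CrO4^2-]
With molar solubility s: [Ag^+] = 2s, [CrO4^2-] = s.
Substituting: Ksp = (2s)^2s = 4s^3
Solving, s = (2.2 × 10^-12/4)^(1/3) = 8.2 × 10^-5 M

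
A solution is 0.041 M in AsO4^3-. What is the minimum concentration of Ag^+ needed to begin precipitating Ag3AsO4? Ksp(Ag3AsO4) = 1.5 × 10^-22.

1.5 x 10^-7 M

Ag3AsO4(s) <=> 3 Ag^+ + AsO4^3-
Ksp = [Ag^+]^3[AsO4^3-]
Precipitation begins when Q = Ksp. With [AsO4^3-] = 0.041 M:
1.5 × 10^-22 = (0.041) × [Ag^+]^3
[Ag^+] = (1.5 × 10^-22 / 4.1 x 10^-2)^(1/3) = 1.5 × 10^-7 M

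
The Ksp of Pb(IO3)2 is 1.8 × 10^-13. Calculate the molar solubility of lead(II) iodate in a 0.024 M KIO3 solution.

s ≈ 3.1 x 10^-10 M

Pb(IO3)2(s) ⇌ Pb^2+(aq) + 2 IO3^-(aq)
Ksp = [Pb^2+][IO3^-]^2
If s mol/L dissolves here, [Pb^2+] = s, [IO3^-] = 0.024 + 2s ≈ 0.024 (Ksp is small, so little additional dissolves).
Ksp ≈ s × (0.024)^2
s = 3.1 x 10^-10 M
Check: 2s = 6.3 × 10^-10 ≪ 0.024, so the approximation is valid.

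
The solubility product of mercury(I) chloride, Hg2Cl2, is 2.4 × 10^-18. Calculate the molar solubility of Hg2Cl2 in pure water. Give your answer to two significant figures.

s = 8.4 x 10^-7 M

Hg2Cl2(s) <=> Hg2^2+(aq) + 2 Cl^-(aq)
Ksp = [Hg2^2+][Cl^-]^2
If s mol/L of Hg2Cl2 dissolves, [Hg2^2+] = s and [Cl^-] = 2s.
So Ksp = s × (2s)^2 = 4s^3
Solving, s = (2.4 × 10^-18/4)^(1/3) = 8.4 × 10^-7 M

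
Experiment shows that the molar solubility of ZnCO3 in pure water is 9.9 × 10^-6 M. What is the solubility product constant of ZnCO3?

Ksp = 9.8 × 10^-11

ZnCO3(s) <=> Zn^2+(aq) + CO3^2-(aq)
Let s = molar solubility. Then [Zn^2+] = s and [CO3^2-] = s.
Ksp = [Zn^2+][CO3^2-]
Ksp = s × s = s^2
Ksp = (9.9 × 10^-6)^2 = 9.8 × 10^-11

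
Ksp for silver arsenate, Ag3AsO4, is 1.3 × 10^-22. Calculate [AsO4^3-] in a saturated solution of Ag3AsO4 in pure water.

[AsO4^3-] = 1.5 × 10^-6 M

Ag3AsO4(s) ⇌ 3 Ag^+ + AsO4^3-
Ksp = [Ag^+]^3[AsO4^3-]
Let s = molar solubility. Then [Ag^+] = 3s and [AsO4^3-] = s.
Ksp = (3s)^3s = 27s^4
s^4 = 1.3 × 10^-22 / 27, so s = 1.48 × 10^-6 M
[AsO4^3-] = s = 1.5 x 10^-6 M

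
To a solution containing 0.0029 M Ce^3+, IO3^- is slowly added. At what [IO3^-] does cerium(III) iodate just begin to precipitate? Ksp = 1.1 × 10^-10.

Ce(IO3)3(s) <=> Ce^3+(aq) + 3 IO3^-(aq)
Ksp = [Ce^3+][IO3^-]^3
Precipitation begins when Q = Ksp. With [Ce^3+] = 0.0029 M:
1.1 × 10^-10 = (0.0029) × [IO3^-]^3
[IO3^-] = (1.1 × 10^-10 / 2.9 × 10^-3)^(1/3) = 3.4 × 10^-3 M

[IO3^-] ≈ 3.4 × 10^-3 M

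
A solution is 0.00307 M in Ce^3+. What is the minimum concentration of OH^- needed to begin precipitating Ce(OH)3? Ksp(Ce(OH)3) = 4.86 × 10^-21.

1.17 x 10^-6 M

Ce(OH)3(s) ⇌ Ce^3+(aq) + 3 OH^-(aq)
Ksp = [Ce^3+][OH^-]^3
Precipitation begins when Q = Ksp. With [Ce^3+] = 0.00307 M:
4.86 × 10^-21 = (0.00307) × [OH^-]^3
[OH^-] = (4.86 × 10^-21 / 3.07 × 10^-3)^(1/3) = 1.17 × 10^-6 M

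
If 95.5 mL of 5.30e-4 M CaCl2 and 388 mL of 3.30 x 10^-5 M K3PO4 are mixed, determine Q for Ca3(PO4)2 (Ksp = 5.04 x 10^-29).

Total volume = 95.5 + 388 = 483.5 mL.
[Ca^2+] = 5.30 × 10^-4 × (95.5/483.5) = 1.047 × 10^-4 M
[PO4^3-] = 3.30 × 10^-5 × (388/483.5) = 2.648 x 10^-5 M
Ca3(PO4)2(s) <=> 3 Ca^2+(aq) + 2 PO4^3-(aq), so Q = [Ca^2+]^3[PO4^3-]^2
Q = (1.047 × 10^-4)^3(2.648 × 10^-5)^2 = 8.05 x 10^-22
Q > Ksp, so Ca3(PO4)2 will precipitate.

8.05e-22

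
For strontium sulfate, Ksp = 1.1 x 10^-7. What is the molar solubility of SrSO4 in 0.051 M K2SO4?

SrSO4(s) ⇌ Sr^2+ + SO4^2-
Ksp = [Sr^2+][SO4^2-]
Let s be the molar solubility in this solution. [Sr^2+] = s, [SO4^2-] = 0.051 + s ≈ 0.051 (Ksp is small, so little additional dissolves).
Ksp ≈ s × 0.051
s = 2.2 × 10^-6 M
Check: s = 2.2 × 10^-6 ≪ 0.051, so the approximation is valid.

s ≈ 2.2 × 10^-6 M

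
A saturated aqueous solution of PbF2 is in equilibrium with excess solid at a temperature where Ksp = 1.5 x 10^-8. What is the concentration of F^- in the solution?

PbF2(s) ⇌ Pb^2+ + 2 F^-
Ksp = [Pb^2+][F^-]^2
With molar solubility s: [Pb^2+] = s, [F^-] = 2s.
Substituting: Ksp = s(2s)^2 = 4s^3
s = (1.5 x 10^-8 / 4)^(1/3) = 1.55 x 10^-3 M
[F^-] = 2s = 3.1 × 10^-3 M

3.1 × 10^-3 M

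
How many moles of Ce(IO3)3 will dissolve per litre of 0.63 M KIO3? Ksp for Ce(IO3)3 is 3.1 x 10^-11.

Ce(IO3)3(s) ⇌ Ce^3+(aq) + 3 IO3^-(aq)
Ksp = [Ce^3+][IO3^-]^3
Let s be the molar solubility in this solution. [Ce^3+] = s, [IO3^-] = 0.63 + 3s ≈ 0.63 (since IO3^- from KIO3 dominates).
Ksp ≈ s × (0.63)^3
s = 1.2 x 10^-10 M
Check: 3s = 3.7 × 10^-10 ≪ 0.63, so the approximation is valid.

1.2 × 10^-10 M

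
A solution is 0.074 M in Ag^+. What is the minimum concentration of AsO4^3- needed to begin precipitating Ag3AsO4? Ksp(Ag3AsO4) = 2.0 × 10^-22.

Ag3AsO4(s) <=> 3 Ag^+ + AsO4^3-
Ksp = [Ag^+]^3[AsO4^3-]
Precipitation begins when Q = Ksp. With [Ag^+] = 0.074 M:
2.0 × 10^-22 = (0.074)^3 × [AsO4^3-]
[AsO4^3-] = (2.0 × 10^-22 / 4.05 × 10^-4) = 4.9 × 10^-19 M

4.9 × 10^-19 M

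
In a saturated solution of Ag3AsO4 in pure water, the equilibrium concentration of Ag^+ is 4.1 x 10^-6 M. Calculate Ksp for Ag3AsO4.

9.4 × 10^-23

Ag3AsO4(s) <=> 3 Ag^+ + AsO4^3-
Stoichiometry gives [AsO4^3-] = (1/3)[Ag^+] = 1.37 × 10^-6 M.
Ksp = [Ag^+]^3[AsO4^3-]
Ksp = (4.1 × 10^-6)^3 × 1.37 x 10^-6 = 9.4 × 10^-23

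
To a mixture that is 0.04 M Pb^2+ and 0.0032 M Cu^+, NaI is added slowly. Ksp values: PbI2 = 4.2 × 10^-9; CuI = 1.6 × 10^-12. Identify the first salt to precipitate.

CuI

Each salt begins to precipitate when Q = Ksp, i.e. when [I^-] reaches its threshold.
For PbI2: 4.2 × 10^-9 = 0.04 × [I^-]^2  ⇒  [I^-] = 3.2 × 10^-4 M.
For CuI: 1.6 × 10^-12 = 0.0032 × [I^-]  ⇒  [I^-] = 5.0 x 10^-10 M.
The salt with the lower threshold [I^-] precipitates first: CuI.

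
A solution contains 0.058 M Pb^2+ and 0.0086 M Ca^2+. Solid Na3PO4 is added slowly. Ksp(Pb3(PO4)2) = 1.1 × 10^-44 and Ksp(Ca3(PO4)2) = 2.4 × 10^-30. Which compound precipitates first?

Pb3(PO4)2

Precipitation of each salt starts when its ion product equals its Ksp.
For Pb3(PO4)2: 1.1 × 10^-44 = (0.058)^3 × [PO4^3-]^2  ⇒  [PO4^3-] = 7.5 × 10^-21 M.
For Ca3(PO4)2: 2.4 × 10^-30 = (0.0086)^3 × [PO4^3-]^2  ⇒  [PO4^3-] = 1.9 x 10^-12 M.
The salt with the lower threshold [PO4^3-] precipitates first: Pb3(PO4)2.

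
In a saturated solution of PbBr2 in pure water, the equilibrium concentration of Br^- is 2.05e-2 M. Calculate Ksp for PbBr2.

Ksp ≈ 4.31 × 10^-6

PbBr2(s) <=> Pb^2+ + 2 Br^-
Stoichiometry gives [Pb^2+] = (1/2)[Br^-] = 1.025 × 10^-2 M.
Ksp = [Pb^2+][Br^-]^2
Ksp = 1.025 × 10^-2 × (2.05 × 10^-2)^2 = 4.31 x 10^-6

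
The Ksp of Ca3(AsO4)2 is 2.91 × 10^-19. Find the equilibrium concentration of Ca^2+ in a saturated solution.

2.31 × 10^-4 M

Ca3(AsO4)2(s) <=> 3 Ca^2+ + 2 AsO4^3-
Ksp = [Ca^2+]^3[AsO4^3-]^2
If s mol/L of Ca3(AsO4)2 dissolves, [Ca^2+] = 3s and [AsO4^3-] = 2s.
Ksp = (3s)^3(2s)^2 = 108s^5
s = (2.91 × 10^-19 / 108)^(1/5) = 7.693 × 10^-5 M
[Ca^2+] = 3s = 2.31 x 10^-4 M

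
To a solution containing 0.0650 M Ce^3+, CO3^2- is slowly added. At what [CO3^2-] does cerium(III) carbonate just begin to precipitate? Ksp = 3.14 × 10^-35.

Ce2(CO3)3(s) <=> 2 Ce^3+(aq) + 3 CO3^2-(aq)
Ksp = [Ce^3+]^2[CO3^2-]^3
Precipitation begins when Q = Ksp. With [Ce^3+] = 0.0650 M:
3.14 × 10^-35 = (0.0650)^2 × [CO3^2-]^3
[CO3^2-] = (3.14 × 10^-35 / 4.225 × 10^-3)^(1/3) = 1.95 × 10^-11 M

[CO3^2-] ≈ 1.95e-11 M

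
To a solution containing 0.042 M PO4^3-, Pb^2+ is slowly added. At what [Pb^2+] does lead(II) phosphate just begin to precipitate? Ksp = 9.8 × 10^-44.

[Pb^2+] = 3.8e-14 M

Pb3(PO4)2(s) ⇌ 3 Pb^2+ + 2 PO4^3-
Ksp = [Pb^2+]^3[PO4^3-]^2
Precipitation begins when Q = Ksp. With [PO4^3-] = 0.042 M:
9.8 × 10^-44 = (0.042)^2 × [Pb^2+]^3
[Pb^2+] = (9.8 × 10^-44 / 1.76 x 10^-3)^(1/3) = 3.8 × 10^-14 M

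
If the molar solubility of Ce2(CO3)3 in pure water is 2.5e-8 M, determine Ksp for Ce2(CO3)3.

Ksp ≈ 1.1 × 10^-36

Ce2(CO3)3(s) <=> 2 Ce^3+ + 3 CO3^2-
If s mol/L of Ce2(CO3)3 dissolves, [Ce^3+] = 2s and [CO3^2-] = 3s.
Ksp = [Ce^3+]^2[CO3^2-]^3
Ksp = (2s)^2(3s)^3 = 108s^5
With s = 2.5 x 10^-8: Ksp = 1.1 × 10^-36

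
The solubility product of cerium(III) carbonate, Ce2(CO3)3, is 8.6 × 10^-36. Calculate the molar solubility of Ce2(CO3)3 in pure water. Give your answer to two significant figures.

s = 3.8 × 10^-8 M

Ce2(CO3)3(s) <=> 2 Ce^3+(aq) + 3 CO3^2-(aq)
Ksp = [Ce^3+]^2[CO3^2-]^3
With molar solubility s: [Ce^3+] = 2s, [CO3^2-] = 3s.
Substituting: Ksp = (2s)^2(3s)^3 = 108s^5
s = (8.6 × 10^-36 / 108)^(1/5) = 3.8 × 10^-8 M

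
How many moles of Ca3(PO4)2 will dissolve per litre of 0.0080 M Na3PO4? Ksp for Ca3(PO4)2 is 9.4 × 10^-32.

s ≈ 3.8 × 10^-10 M

Ca3(PO4)2(s) ⇌ 3 Ca^2+(aq) + 2 PO4^3-(aq)
Ksp = [Ca^2+]^3[PO4^3-]^2
If s mol/L dissolves here, [Ca^2+] = 3s, [PO4^3-] = 0.0080 + 2s ≈ 0.0080 (Ksp is small, so little additional dissolves).
Ksp ≈ (3s)^3 × (0.0080)^2
s = 3.8 × 10^-10 M
Check: 2s = 7.6 × 10^-10 ≪ 0.0080, so the approximation is valid.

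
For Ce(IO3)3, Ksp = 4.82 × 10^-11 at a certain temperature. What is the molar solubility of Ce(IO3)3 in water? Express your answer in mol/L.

Ce(IO3)3(s) ⇌ Ce^3+ + 3 IO3^-
Ksp = [Ce^3+][IO3^-]^3
For each mole of Ce(IO3)3 that dissolves: [Ce^3+] = s, [IO3^-] = 3s.
So Ksp = s × (3s)^3 = 27s^4
s = (4.82 × 10^-11 / 27)^(1/4) = 1.16 x 10^-3 M

s = 1.16e-3 M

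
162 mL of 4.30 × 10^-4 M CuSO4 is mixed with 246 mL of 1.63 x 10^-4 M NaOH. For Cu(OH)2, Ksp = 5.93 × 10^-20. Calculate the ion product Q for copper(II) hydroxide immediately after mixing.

Total volume = 162 + 246 = 408 mL.
[Cu^2+] = 4.30 × 10^-4 × (162/408) = 1.707 x 10^-4 M
[OH^-] = 1.63 × 10^-4 × (246/408) = 9.828 x 10^-5 M
Cu(OH)2(s) ⇌ Cu^2+ + 2 OH^-, so Q = [Cu^2+][OH^-]^2
Q = (1.707 × 10^-4)(9.828 × 10^-5)^2 = 1.65 × 10^-12
Q > Ksp, so Cu(OH)2 will precipitate.

1.65 x 10^-12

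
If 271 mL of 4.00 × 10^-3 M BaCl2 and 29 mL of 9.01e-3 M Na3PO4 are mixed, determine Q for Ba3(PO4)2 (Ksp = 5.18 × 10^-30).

Total volume = 271 + 29 = 300 mL.
[Ba^2+] = 4.00 × 10^-3 × (271/300) = 3.613 x 10^-3 M
[PO4^3-] = 9.01 × 10^-3 × (29/300) = 8.710 × 10^-4 M
Ba3(PO4)2(s) <=> 3 Ba^2+(aq) + 2 PO4^3-(aq), so Q = [Ba^2+]^3[PO4^3-]^2
Q = (3.613 × 10^-3)^3(8.710 × 10^-4)^2 = 3.58 × 10^-14
Q > Ksp, so Ba3(PO4)2 will precipitate.

Q ≈ 3.58 x 10^-14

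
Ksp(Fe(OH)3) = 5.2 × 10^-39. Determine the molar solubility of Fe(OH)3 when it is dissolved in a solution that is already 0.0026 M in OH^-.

3.0 × 10^-31 M

Fe(OH)3(s) ⇌ Fe^3+(aq) + 3 OH^-(aq)
Ksp = [Fe^3+][OH^-]^3
Let s = moles of Fe(OH)3 that dissolve per litre. [Fe^3+] = s, [OH^-] = 0.0026 + 3s ≈ 0.0026 (Ksp is small, so little additional dissolves).
Ksp ≈ s × (0.0026)^3
s = 3.0 x 10^-31 M
Check: 3s = 8.9 x 10^-31 ≪ 0.0026, so the approximation is valid.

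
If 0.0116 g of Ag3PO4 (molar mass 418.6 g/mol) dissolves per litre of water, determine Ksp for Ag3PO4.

Ksp ≈ 1.59 × 10^-17

Molar solubility s = (1.16 × 10^-2 g/L) / (418.6 g/mol) = 2.771 × 10^-5 M.
Ag3PO4(s) <=> 3 Ag^+ + PO4^3-
Let s = molar solubility. Then [Ag^+] = 3s and [PO4^3-] = s.
Ksp = [Ag^+]^3[PO4^3-]
So Ksp = (3s)^3 × s = 27s^4
Ksp = 27 × (2.771 × 10^-5)^4 = 1.59 x 10^-17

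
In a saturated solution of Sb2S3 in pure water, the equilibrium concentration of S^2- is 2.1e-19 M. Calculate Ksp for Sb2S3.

1.8 × 10^-94

Sb2S3(s) ⇌ 2 Sb^3+(aq) + 3 S^2-(aq)
Stoichiometry gives [Sb^3+] = (2/3)[S^2-] = 1.40 × 10^-19 M.
Ksp = [Sb^3+]^2[S^2-]^3
Ksp = (1.40 × 10^-19)^2 × (2.1 × 10^-19)^3 = 1.8 × 10^-94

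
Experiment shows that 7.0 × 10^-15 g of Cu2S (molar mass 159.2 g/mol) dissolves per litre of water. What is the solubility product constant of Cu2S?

Molar solubility s = (7.0 × 10^-15 g/L) / (159.2 g/mol) = 4.40 × 10^-17 M.
Cu2S(s) ⇌ 2 Cu^+ + S^2-
Let s = molar solubility. Then [Cu^+] = 2s and [S^2-] = s.
Ksp = [Cu^+]^2[S^2-]
So Ksp = (2s)^2 × s = 4s^3
With s = 4.40 × 10^-17: Ksp = 3.4 × 10^-49

3.4 x 10^-49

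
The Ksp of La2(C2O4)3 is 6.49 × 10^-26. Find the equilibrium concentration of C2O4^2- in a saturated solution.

[C2O4^2-] ≈ 1.08e-5 M

La2(C2O4)3(s) <=> 2 La^3+(aq) + 3 C2O4^2-(aq)
Ksp = [La^3+]^2[C2O4^2-]^3
With molar solubility s: [La^3+] = 2s, [C2O4^2-] = 3s.
So Ksp = (2s)^2 × (3s)^3 = 108s^5
s = (6.49 × 10^-26 / 108)^(1/5) = 3.596 × 10^-6 M
[C2O4^2-] = 3s = 1.08 × 10^-5 M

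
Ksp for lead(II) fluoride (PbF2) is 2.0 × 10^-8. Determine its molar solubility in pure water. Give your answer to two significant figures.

s ≈ 1.7e-3 M

PbF2(s) <=> Pb^2+(aq) + 2 F^-(aq)
Ksp = [Pb^2+][F^-]^2
For each mole of PbF2 that dissolves: [Pb^2+] = s, [F^-] = 2s.
Ksp = s(2s)^2 = 4s^3
s = (2.0 × 10^-8 / 4)^(1/3) = 1.7 x 10^-3 M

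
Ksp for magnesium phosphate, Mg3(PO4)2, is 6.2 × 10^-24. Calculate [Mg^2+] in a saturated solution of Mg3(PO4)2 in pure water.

2.7e-5 M

Mg3(PO4)2(s) <=> 3 Mg^2+ + 2 PO4^3-
Ksp = [Mg^2+]^3[PO4^3-]^2
For each mole of Mg3(PO4)2 that dissolves: [Mg^2+] = 3s, [PO4^3-] = 2s.
So Ksp = (3s)^3 × (2s)^2 = 108s^5
s^5 = 6.2 × 10^-24 / 108, so s = 8.95 × 10^-6 M
[Mg^2+] = 3s = 2.7 x 10^-5 M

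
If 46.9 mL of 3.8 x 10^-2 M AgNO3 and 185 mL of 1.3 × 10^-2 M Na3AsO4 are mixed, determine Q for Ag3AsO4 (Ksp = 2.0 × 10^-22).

Q = 4.7 × 10^-9

Total volume = 46.9 + 185 = 231.9 mL.
[Ag^+] = 3.8 × 10^-2 × (46.9/231.9) = 7.69 × 10^-3 M
[AsO4^3-] = 1.3 × 10^-2 × (185/231.9) = 1.04 x 10^-2 M
Ag3AsO4(s) <=> 3 Ag^+(aq) + AsO4^3-(aq), so Q = [Ag^+]^3[AsO4^3-]
Q = (7.69 × 10^-3)^3(1.04 × 10^-2) = 4.7 × 10^-9
Q > Ksp, so Ag3AsO4 will precipitate.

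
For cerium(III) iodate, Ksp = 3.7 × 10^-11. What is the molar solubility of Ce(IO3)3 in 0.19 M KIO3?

5.4e-9 M

Ce(IO3)3(s) ⇌ Ce^3+(aq) + 3 IO3^-(aq)
Ksp = [Ce^3+][IO3^-]^3
Let s be the molar solubility in this solution. [Ce^3+] = s, [IO3^-] = 0.19 + 3s ≈ 0.19 (since IO3^- from KIO3 dominates).
Ksp ≈ s × (0.19)^3
s = 5.4 x 10^-9 M
Check: 3s = 1.6 x 10^-8 ≪ 0.19, so the approximation is valid.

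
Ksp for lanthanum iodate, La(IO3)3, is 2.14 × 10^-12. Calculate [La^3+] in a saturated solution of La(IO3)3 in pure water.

La(IO3)3(s) <=> La^3+(aq) + 3 IO3^-(aq)
Ksp = [La^3+][IO3^-]^3
If s mol/L of La(IO3)3 dissolves, [La^3+] = s and [IO3^-] = 3s.
Ksp = s(3s)^3 = 27s^4
Solving, s = (2.14 × 10^-12/27)^(1/4) = 5.306 × 10^-4 M
[La^3+] = s = 5.31 × 10^-4 M

[La^3+] = 5.31e-4 M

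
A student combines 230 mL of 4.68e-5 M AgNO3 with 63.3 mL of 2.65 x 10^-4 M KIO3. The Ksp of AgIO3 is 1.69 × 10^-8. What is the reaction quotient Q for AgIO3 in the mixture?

Q ≈ 2.10e-9

Total volume = 230 + 63.3 = 293.3 mL.
[Ag^+] = 4.68 × 10^-5 × (230/293.3) = 3.670 x 10^-5 M
[IO3^-] = 2.65 × 10^-4 × (63.3/293.3) = 5.719 × 10^-5 M
AgIO3(s) <=> Ag^+(aq) + IO3^-(aq), so Q = [Ag^+][IO3^-]
Q = (3.670 × 10^-5)(5.719 x 10^-5) = 2.10 x 10^-9
Q < Ksp, so no precipitate of AgIO3 forms.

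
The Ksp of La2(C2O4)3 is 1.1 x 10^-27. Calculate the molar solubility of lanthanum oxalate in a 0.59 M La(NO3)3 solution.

s ≈ 4.9e-10 M

La2(C2O4)3(s) ⇌ 2 La^3+ + 3 C2O4^2-
Ksp = [La^3+]^2[C2O4^2-]^3
Let s be the molar solubility in this solution. [La^3+] = 0.59 + 2s ≈ 0.59, [C2O4^2-] = 3s (Ksp is small, so little additional dissolves).
Ksp ≈ (0.59)^2 × (3s)^3
s = 4.9 × 10^-10 M
Check: 2s = 9.8 x 10^-10 ≪ 0.59, so the approximation is valid.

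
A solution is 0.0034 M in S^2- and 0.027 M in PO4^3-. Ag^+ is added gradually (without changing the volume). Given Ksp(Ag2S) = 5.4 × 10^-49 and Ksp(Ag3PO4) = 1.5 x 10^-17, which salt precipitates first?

Each salt begins to precipitate when Q = Ksp, i.e. when [Ag^+] reaches its threshold.
For Ag2S: 5.4 × 10^-49 = 0.0034 × [Ag^+]^2  ⇒  [Ag^+] = 1.3 × 10^-23 M.
For Ag3PO4: 1.5 x 10^-17 = 0.027 × [Ag^+]^3  ⇒  [Ag^+] = 8.2 × 10^-6 M.
The salt with the lower threshold [Ag^+] precipitates first: Ag2S.

Ag2S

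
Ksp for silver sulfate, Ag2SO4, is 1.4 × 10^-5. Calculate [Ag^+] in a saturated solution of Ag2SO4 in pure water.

Ag2SO4(s) <=> 2 Ag^+(aq) + SO4^2-(aq)
Ksp = [Ag^+]^2[SO4^2-]
Let s = molar solubility. Then [Ag^+] = 2s and [SO4^2-] = s.
So Ksp = (2s)^2 × s = 4s^3
Solving, s = (1.4 × 10^-5/4)^(1/3) = 1.52 × 10^-2 M
[Ag^+] = 2s = 3.0 × 10^-2 M

0.030 M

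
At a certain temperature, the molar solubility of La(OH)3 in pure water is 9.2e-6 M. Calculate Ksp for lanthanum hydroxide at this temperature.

Ksp ≈ 1.9 x 10^-19

La(OH)3(s) ⇌ La^3+(aq) + 3 OH^-(aq)
If s mol/L of La(OH)3 dissolves, [La^3+] = s and [OH^-] = 3s.
Ksp = [La^3+][OH^-]^3
Substituting: Ksp = s(3s)^3 = 27s^4
With s = 9.2 × 10^-6: Ksp = 1.9 × 10^-19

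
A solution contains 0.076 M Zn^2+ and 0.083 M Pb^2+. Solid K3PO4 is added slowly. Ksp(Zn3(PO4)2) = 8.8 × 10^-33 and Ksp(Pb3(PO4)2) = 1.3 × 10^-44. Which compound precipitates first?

Pb3(PO4)2

Precipitation of each salt starts when its ion product equals its Ksp.
For Zn3(PO4)2: 8.8 × 10^-33 = (0.076)^3 × [PO4^3-]^2  ⇒  [PO4^3-] = 4.5 × 10^-15 M.
For Pb3(PO4)2: 1.3 × 10^-44 = (0.083)^3 × [PO4^3-]^2  ⇒  [PO4^3-] = 4.8 × 10^-21 M.
The salt with the lower threshold [PO4^3-] precipitates first: Pb3(PO4)2.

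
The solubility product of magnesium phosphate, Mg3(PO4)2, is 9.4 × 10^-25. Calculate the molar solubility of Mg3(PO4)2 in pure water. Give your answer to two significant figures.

s = 6.1 × 10^-6 M

Mg3(PO4)2(s) ⇌ 3 Mg^2+ + 2 PO4^3-
Ksp = [Mg^2+]^3[PO4^3-]^2
For each mole of Mg3(PO4)2 that dissolves: [Mg^2+] = 3s, [PO4^3-] = 2s.
Ksp = (3s)^3(2s)^2 = 108s^5
s^5 = 9.4 × 10^-25 / 108, so s = 6.1 × 10^-6 M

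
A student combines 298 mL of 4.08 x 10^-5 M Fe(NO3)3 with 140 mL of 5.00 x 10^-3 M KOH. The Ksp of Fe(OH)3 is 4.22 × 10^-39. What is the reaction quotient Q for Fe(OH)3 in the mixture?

Total volume = 298 + 140 = 438 mL.
[Fe^3+] = 4.08 x 10^-5 × (298/438) = 2.776 x 10^-5 M
[OH^-] = 5.00 × 10^-3 × (140/438) = 1.598 × 10^-3 M
Fe(OH)3(s) <=> Fe^3+ + 3 OH^-, so Q = [Fe^3+][OH^-]^3
Q = (2.776 × 10^-5)(1.598 × 10^-3)^3 = 1.13 × 10^-13
Q > Ksp, so Fe(OH)3 will precipitate.

Q ≈ 1.13 × 10^-13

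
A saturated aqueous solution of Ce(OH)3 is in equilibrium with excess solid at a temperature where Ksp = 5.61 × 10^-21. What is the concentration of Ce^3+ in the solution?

[Ce^3+] = 3.80 × 10^-6 M

Ce(OH)3(s) ⇌ Ce^3+(aq) + 3 OH^-(aq)
Ksp = [Ce^3+][OH^-]^3
If s mol/L of Ce(OH)3 dissolves, [Ce^3+] = s and [OH^-] = 3s.
So Ksp = s × (3s)^3 = 27s^4
s = (5.61 × 10^-21 / 27)^(1/4) = 3.797 × 10^-6 M
[Ce^3+] = s = 3.80 × 10^-6 M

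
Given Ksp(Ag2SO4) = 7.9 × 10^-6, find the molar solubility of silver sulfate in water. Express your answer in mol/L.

Ag2SO4(s) ⇌ 2 Ag^+(aq) + SO4^2-(aq)
Ksp = [Ag^+]^2[SO4^2-]
If s mol/L of Ag2SO4 dissolves, [Ag^+] = 2s and [SO4^2-] = s.
So Ksp = (2s)^2 × s = 4s^3
s^3 = 7.9 × 10^-6 / 4, so s = 1.3 x 10^-2 M

1.3e-2 M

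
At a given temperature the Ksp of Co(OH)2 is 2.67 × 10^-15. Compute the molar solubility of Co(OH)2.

Co(OH)2(s) <=> Co^2+(aq) + 2 OH^-(aq)
Ksp = [Co^2+][OH^-]^2
Let s = molar solubility. Then [Co^2+] = s and [OH^-] = 2s.
Substituting: Ksp = s(2s)^2 = 4s^3
s = (2.67 × 10^-15 / 4)^(1/3) = 8.74 × 10^-6 M

8.74 × 10^-6 M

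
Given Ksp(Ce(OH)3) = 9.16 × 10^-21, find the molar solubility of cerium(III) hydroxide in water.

Ce(OH)3(s) ⇌ Ce^3+(aq) + 3 OH^-(aq)
Ksp = [Ce^3+][OH^-]^3
If s mol/L of Ce(OH)3 dissolves, [Ce^3+] = s and [OH^-] = 3s.
Substituting: Ksp = s(3s)^3 = 27s^4
s = (9.16 × 10^-21 / 27)^(1/4) = 4.29 × 10^-6 M

s ≈ 4.29e-6 M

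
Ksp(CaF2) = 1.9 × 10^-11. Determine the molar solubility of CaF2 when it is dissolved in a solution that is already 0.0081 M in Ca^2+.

CaF2(s) ⇌ Ca^2+(aq) + 2 F^-(aq)
Ksp = [Ca^2+][F^-]^2
Let s = moles of CaF2 that dissolve per litre. [Ca^2+] = 0.0081 + s ≈ 0.0081, [F^-] = 2s (since the Ca^2+ already present dominates).
Ksp ≈ 0.0081 × (2s)^2
s = 2.4 x 10^-5 M
Check: s = 2.4 x 10^-5 ≪ 0.0081, so the approximation is valid.

s ≈ 2.4e-5 M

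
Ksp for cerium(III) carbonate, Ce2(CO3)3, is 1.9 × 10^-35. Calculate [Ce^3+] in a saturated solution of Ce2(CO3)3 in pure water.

Ce2(CO3)3(s) ⇌ 2 Ce^3+(aq) + 3 CO3^2-(aq)
Ksp = [Ce^3+]^2[CO3^2-]^3
With molar solubility s: [Ce^3+] = 2s, [CO3^2-] = 3s.
So Ksp = (2s)^2 × (3s)^3 = 108s^5
s = (1.9 × 10^-35 / 108)^(1/5) = 4.46 × 10^-8 M
[Ce^3+] = 2s = 8.9 x 10^-8 M

[Ce^3+] = 8.9 × 10^-8 M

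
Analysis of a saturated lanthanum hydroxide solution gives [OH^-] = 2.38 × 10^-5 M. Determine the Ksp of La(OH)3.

Ksp ≈ 1.07 x 10^-19

La(OH)3(s) ⇌ La^3+(aq) + 3 OH^-(aq)
Stoichiometry gives [La^3+] = (1/3)[OH^-] = 7.933 x 10^-6 M.
Ksp = [La^3+][OH^-]^3
Ksp = 7.933 x 10^-6 × (2.38 × 10^-5)^3 = 1.07 x 10^-19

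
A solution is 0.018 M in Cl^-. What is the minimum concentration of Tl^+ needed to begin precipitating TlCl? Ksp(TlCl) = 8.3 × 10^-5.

[Tl^+] ≈ 4.6 × 10^-3 M

TlCl(s) <=> Tl^+(aq) + Cl^-(aq)
Ksp = [Tl^+][Cl^-]
Precipitation begins when Q = Ksp. With [Cl^-] = 0.018 M:
8.3 × 10^-5 = (0.018) × [Tl^+]
[Tl^+] = (8.3 × 10^-5 / 1.8 × 10^-2) = 4.6 × 10^-3 M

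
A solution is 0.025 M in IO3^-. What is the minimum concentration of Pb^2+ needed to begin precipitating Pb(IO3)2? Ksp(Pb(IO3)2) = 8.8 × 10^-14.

[Pb^2+] ≈ 1.4e-10 M

Pb(IO3)2(s) <=> Pb^2+ + 2 IO3^-
Ksp = [Pb^2+][IO3^-]^2
Precipitation begins when Q = Ksp. With [IO3^-] = 0.025 M:
8.8 × 10^-14 = (0.025)^2 × [Pb^2+]
[Pb^2+] = (8.8 × 10^-14 / 6.25 × 10^-4) = 1.4 × 10^-10 M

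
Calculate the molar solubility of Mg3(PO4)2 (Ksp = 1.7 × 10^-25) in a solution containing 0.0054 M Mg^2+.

5.2 × 10^-10 M

Mg3(PO4)2(s) <=> 3 Mg^2+(aq) + 2 PO4^3-(aq)
Ksp = [Mg^2+]^3[PO4^3-]^2
Let s = moles of Mg3(PO4)2 that dissolve per litre. [Mg^2+] = 0.0054 + 3s ≈ 0.0054, [PO4^3-] = 2s (since the Mg^2+ already present dominates).
Ksp ≈ (0.0054)^3 × (2s)^2
s = 5.2 × 10^-10 M
Check: 3s = 1.6 x 10^-9 ≪ 0.0054, so the approximation is valid.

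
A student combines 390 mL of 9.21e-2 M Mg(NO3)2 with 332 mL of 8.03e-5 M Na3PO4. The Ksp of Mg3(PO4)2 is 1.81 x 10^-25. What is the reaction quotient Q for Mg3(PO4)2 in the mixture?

Q = 1.68e-13

Total volume = 390 + 332 = 722 mL.
[Mg^2+] = 9.21 × 10^-2 × (390/722) = 4.975 x 10^-2 M
[PO4^3-] = 8.03 × 10^-5 × (332/722) = 3.692 x 10^-5 M
Mg3(PO4)2(s) <=> 3 Mg^2+ + 2 PO4^3-, so Q = [Mg^2+]^3[PO4^3-]^2
Q = (4.975 × 10^-2)^3(3.692 x 10^-5)^2 = 1.68 x 10^-13
Q > Ksp, so Mg3(PO4)2 will precipitate.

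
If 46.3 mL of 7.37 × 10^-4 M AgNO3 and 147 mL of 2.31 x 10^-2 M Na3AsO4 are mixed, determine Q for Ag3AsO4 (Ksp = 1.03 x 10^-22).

Total volume = 46.3 + 147 = 193.3 mL.
[Ag^+] = 7.37 x 10^-4 × (46.3/193.3) = 1.765 × 10^-4 M
[AsO4^3-] = 2.31 × 10^-2 × (147/193.3) = 1.757 x 10^-2 M
Ag3AsO4(s) <=> 3 Ag^+ + AsO4^3-, so Q = [Ag^+]^3[AsO4^3-]
Q = (1.765 x 10^-4)^3(1.757 x 10^-2) = 9.66 × 10^-14
Q > Ksp, so Ag3AsO4 will precipitate.

Q = 9.66 × 10^-14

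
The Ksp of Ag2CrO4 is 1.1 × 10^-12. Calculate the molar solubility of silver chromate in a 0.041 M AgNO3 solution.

6.5 × 10^-10 M

Ag2CrO4(s) ⇌ 2 Ag^+(aq) + CrO4^2-(aq)
Ksp = [Ag^+]^2[CrO4^2-]
If s mol/L dissolves here, [Ag^+] = 0.041 + 2s ≈ 0.041, [CrO4^2-] = s (Ksp is small, so little additional dissolves).
Ksp ≈ (0.041)^2 × s
s = 6.5 × 10^-10 M
Check: 2s = 1.3 × 10^-9 ≪ 0.041, so the approximation is valid.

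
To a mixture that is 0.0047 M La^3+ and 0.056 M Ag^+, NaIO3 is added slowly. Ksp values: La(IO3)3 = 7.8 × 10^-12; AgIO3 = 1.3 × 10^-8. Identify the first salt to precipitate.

Precipitation of each salt starts when its ion product equals its Ksp.
For La(IO3)3: 7.8 × 10^-12 = 0.0047 × [IO3^-]^3  ⇒  [IO3^-] = 1.2 x 10^-3 M.
For AgIO3: 1.3 × 10^-8 = 0.056 × [IO3^-]  ⇒  [IO3^-] = 2.3 × 10^-7 M.
The salt with the lower threshold [IO3^-] precipitates first: AgIO3.

AgIO3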